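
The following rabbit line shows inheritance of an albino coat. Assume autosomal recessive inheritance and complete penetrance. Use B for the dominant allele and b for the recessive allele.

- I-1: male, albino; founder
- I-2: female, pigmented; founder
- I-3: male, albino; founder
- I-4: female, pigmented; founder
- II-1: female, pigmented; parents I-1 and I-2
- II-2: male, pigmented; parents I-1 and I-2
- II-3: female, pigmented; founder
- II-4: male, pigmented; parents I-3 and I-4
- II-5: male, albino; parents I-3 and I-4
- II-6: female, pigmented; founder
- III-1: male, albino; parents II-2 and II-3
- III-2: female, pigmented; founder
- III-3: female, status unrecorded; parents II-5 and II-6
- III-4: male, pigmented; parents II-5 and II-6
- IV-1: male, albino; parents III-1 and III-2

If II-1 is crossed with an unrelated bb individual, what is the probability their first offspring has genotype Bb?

1/2

II-1 is pigmented so carries B and received b from I-1 (bb), so II-1 is Bb.
The cross gives 1/2 Bb : 1/2 bb, so P(offspring has genotype Bb) = 1/2.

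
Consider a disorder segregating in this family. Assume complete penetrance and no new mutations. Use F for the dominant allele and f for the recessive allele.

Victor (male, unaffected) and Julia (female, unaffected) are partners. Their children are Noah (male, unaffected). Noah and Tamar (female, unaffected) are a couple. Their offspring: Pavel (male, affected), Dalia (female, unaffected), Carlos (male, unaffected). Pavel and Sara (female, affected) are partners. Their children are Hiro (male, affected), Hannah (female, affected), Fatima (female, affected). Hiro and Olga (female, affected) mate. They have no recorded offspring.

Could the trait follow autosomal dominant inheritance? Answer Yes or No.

Under autosomal dominant, Pavel (affected, male) cannot arise from Noah (unaffected) × Tamar (unaffected).

No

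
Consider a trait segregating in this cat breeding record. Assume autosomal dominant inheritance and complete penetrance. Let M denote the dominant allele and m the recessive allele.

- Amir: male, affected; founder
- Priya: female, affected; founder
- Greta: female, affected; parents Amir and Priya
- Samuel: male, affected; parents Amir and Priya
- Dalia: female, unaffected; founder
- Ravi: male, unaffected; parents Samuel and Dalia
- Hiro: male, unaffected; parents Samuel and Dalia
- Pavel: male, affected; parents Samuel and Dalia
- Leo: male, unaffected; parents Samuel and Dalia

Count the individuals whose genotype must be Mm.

Obligate heterozygotes: Samuel is affected so carries M and passed m to Ravi (mm), so Samuel is Mm; Pavel is affected so carries M and received m from Dalia (mm), so Pavel is Mm.
Every other individual is either homozygous by phenotype or has at least one consistent homozygous assignment, so the count is 2.

2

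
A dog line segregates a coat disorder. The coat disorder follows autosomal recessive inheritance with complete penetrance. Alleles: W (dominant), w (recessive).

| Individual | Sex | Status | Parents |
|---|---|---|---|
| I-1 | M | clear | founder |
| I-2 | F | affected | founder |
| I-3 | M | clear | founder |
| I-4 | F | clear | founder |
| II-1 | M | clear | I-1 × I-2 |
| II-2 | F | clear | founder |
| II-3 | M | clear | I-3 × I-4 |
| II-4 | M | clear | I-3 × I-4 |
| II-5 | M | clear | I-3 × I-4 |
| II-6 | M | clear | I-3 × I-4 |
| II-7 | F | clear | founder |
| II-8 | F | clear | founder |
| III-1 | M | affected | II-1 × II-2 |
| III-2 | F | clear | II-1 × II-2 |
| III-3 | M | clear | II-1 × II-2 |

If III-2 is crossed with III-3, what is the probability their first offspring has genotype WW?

4/9

II-1 is clear so carries W and received w from I-2 (ww), so II-1 is Ww.
II-2 is clear so carries W and passed w to III-1 (ww), so II-2 is Ww.
III-2 is a clear offspring of II-1 (Ww) × II-2 (Ww), whose cross gives 1/4 WW : 1/2 Ww : 1/4 ww; conditioning on being clear, III-2 is WW with probability 1/3, Ww with probability 2/3.
III-3 is a clear offspring of II-1 (Ww) × II-2 (Ww), whose cross gives 1/4 WW : 1/2 Ww : 1/4 ww; conditioning on being clear, III-3 is WW with probability 1/3, Ww with probability 2/3.
Summing over parental genotype combinations, P(offspring has genotype WW) = 1/9·1 + 2/9·1/2 + 2/9·1/2 + 4/9·1/4 = 4/9.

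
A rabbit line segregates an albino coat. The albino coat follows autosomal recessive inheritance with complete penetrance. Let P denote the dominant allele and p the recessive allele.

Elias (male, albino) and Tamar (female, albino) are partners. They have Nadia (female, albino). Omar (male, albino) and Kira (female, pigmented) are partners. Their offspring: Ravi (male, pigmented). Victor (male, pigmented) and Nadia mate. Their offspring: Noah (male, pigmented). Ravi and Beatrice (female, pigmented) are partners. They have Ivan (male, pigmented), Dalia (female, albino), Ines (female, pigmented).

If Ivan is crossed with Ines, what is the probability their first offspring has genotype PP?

4/9

Ravi is pigmented so carries P and received p from Omar (pp), so Ravi is Pp.
Beatrice is pigmented so carries P and passed p to Dalia (pp), so Beatrice is Pp.
Ivan is a pigmented offspring of Ravi (Pp) × Beatrice (Pp), whose cross gives 1/4 PP : 1/2 Pp : 1/4 pp; conditioning on being pigmented, Ivan is PP with probability 1/3, Pp with probability 2/3.
Ines is a pigmented offspring of Ravi (Pp) × Beatrice (Pp), whose cross gives 1/4 PP : 1/2 Pp : 1/4 pp; conditioning on being pigmented, Ines is PP with probability 1/3, Pp with probability 2/3.
Summing over parental genotype combinations, P(offspring has genotype PP) = 1/9·1 + 2/9·1/2 + 2/9·1/2 + 4/9·1/4 = 4/9.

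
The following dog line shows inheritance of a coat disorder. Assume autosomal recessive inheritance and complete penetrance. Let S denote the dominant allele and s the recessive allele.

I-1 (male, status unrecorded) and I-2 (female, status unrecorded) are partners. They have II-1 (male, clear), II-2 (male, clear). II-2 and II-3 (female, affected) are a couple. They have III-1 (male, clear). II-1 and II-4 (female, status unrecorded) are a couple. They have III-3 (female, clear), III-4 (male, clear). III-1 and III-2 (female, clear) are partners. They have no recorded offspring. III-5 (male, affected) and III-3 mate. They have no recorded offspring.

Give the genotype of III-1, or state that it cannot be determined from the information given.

From phenotype alone, III-1 is SS or Ss.
III-1 is clear so carries S and received s from II-3 (ss), so III-1 is Ss.

Ss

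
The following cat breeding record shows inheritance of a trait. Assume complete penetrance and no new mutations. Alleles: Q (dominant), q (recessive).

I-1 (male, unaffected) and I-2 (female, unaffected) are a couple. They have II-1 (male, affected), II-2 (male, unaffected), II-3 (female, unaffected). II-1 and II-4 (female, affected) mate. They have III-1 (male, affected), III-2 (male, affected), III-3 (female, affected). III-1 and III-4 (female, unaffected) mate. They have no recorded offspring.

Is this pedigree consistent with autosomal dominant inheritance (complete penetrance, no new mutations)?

No

Under autosomal dominant, II-1 (affected, male) cannot arise from I-1 (unaffected) × I-2 (unaffected).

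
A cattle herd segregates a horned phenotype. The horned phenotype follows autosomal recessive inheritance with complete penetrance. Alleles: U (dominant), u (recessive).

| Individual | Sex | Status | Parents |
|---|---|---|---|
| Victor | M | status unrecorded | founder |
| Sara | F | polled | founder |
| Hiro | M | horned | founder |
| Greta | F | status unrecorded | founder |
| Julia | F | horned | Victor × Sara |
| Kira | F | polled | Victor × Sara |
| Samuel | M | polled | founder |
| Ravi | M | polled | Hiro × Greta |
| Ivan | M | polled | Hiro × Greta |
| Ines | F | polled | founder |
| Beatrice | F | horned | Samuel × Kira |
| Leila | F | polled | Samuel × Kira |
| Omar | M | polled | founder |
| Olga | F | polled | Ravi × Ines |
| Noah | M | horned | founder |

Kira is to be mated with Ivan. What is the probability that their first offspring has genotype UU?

1/4

Kira is polled so carries U and passed u to Beatrice (uu), so Kira is Uu.
Ivan is polled so carries U and received u from Hiro (uu), so Ivan is Uu.
The cross gives 1/4 UU : 1/2 Uu : 1/4 uu, so P(offspring has genotype UU) = 1/4.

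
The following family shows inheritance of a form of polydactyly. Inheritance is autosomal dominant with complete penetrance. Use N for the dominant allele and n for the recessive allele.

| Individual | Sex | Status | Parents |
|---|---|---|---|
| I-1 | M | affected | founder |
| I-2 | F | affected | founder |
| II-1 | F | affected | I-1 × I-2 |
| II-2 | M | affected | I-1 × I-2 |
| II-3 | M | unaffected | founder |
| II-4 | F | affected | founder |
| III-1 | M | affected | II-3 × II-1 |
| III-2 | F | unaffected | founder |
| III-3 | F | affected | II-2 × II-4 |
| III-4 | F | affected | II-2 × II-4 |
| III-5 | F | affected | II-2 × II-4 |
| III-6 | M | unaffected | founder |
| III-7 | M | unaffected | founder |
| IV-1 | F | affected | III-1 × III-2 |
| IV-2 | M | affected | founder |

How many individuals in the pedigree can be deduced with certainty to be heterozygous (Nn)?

Obligate heterozygotes: III-1 is affected so carries N and received n from II-3 (nn), so III-1 is Nn; IV-1 is affected so carries N and received n from III-2 (nn), so IV-1 is Nn.
Every other individual is either homozygous by phenotype or has at least one consistent homozygous assignment, so the count is 2.

2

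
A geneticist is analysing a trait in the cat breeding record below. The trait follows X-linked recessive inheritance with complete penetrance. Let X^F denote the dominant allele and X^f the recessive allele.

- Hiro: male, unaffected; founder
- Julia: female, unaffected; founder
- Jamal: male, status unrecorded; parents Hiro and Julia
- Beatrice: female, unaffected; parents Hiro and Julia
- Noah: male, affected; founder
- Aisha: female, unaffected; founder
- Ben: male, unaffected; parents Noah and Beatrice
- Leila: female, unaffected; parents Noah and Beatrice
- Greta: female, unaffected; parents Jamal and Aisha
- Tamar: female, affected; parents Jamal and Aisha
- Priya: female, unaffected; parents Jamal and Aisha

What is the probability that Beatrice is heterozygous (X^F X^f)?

1/5

Hiro is unaffected, so Hiro is X^F Y.
Julia is unaffected so carries F and passed f to Jamal (X^f Y), so Julia is X^F X^f.
Their cross gives offspring ratios 1/2 X^F X^F : 1/2 X^F X^f. Conditioning on Beatrice being unaffected, P(X^F X^f) = 1/2 / 1 = 1/2 before taking Beatrice's own offspring into account.
Noah is affected, so Noah is X^f Y.
Now use Beatrice's offspring. Probability of each recorded status — unaffected son Ben: 1/2 if Beatrice is X^F X^f, 1 if X^F X^F; unaffected daughter Leila: 1/2 if Beatrice is X^F X^f, 1 if X^F X^F.
Bayes: P(X^F X^f) = 1/2·1/4 / (1/2·1/4 + 1/2·1) = 1/5.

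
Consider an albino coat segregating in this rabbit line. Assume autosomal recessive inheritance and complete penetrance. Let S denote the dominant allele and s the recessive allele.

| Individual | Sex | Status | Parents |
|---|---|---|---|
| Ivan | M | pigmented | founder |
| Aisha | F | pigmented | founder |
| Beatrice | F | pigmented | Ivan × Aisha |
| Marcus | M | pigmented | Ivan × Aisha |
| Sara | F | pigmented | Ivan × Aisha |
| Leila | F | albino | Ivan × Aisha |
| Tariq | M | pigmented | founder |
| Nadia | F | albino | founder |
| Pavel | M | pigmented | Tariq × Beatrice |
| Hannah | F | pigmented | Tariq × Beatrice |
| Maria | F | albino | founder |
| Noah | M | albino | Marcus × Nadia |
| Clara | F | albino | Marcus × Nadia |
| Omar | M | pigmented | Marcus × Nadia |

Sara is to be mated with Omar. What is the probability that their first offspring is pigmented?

5/6

Ivan is pigmented so carries S and passed s to Leila (ss), so Ivan is Ss.
Aisha is pigmented so carries S and passed s to Leila (ss), so Aisha is Ss.
Sara is a pigmented offspring of Ivan (Ss) × Aisha (Ss), whose cross gives 1/4 SS : 1/2 Ss : 1/4 ss; conditioning on being pigmented, Sara is SS with probability 1/3, Ss with probability 2/3.
Omar is pigmented so carries S and received s from Nadia (ss), so Omar is Ss.
Summing over parental genotype combinations, P(offspring is pigmented) = 1/3·1 + 2/3·3/4 = 5/6.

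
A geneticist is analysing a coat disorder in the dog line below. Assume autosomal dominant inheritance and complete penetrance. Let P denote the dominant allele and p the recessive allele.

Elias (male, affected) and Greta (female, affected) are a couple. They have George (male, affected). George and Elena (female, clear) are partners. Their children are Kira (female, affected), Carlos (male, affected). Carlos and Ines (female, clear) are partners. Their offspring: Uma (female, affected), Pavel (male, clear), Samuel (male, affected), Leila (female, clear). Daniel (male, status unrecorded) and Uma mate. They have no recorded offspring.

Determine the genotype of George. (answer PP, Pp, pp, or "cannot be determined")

George's phenotype allows PP or Pp, and no parent or child forces a single allele at both positions; consistent genotype assignments exist with George as PP or Pp.

cannot be determined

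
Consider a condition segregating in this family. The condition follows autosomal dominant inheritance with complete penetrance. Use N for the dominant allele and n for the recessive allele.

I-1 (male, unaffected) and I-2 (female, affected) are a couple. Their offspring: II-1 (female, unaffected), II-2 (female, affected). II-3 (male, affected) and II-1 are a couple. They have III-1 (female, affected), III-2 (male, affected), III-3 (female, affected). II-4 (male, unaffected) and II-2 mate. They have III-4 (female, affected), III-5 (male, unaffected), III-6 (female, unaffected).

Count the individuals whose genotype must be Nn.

6

Obligate heterozygotes: I-2 is affected so carries N and passed n to II-1 (nn), so I-2 is Nn; II-2 is affected so carries N and received n from I-1 (nn), so II-2 is Nn; III-1 is affected so carries N and received n from II-1 (nn), so III-1 is Nn; III-2 is affected so carries N and received n from II-1 (nn), so III-2 is Nn; III-3 is affected so carries N and received n from II-1 (nn), so III-3 is Nn; III-4 is affected so carries N and received n from II-4 (nn), so III-4 is Nn.
Every other individual is either homozygous by phenotype or has at least one consistent homozygous assignment, so the count is 6.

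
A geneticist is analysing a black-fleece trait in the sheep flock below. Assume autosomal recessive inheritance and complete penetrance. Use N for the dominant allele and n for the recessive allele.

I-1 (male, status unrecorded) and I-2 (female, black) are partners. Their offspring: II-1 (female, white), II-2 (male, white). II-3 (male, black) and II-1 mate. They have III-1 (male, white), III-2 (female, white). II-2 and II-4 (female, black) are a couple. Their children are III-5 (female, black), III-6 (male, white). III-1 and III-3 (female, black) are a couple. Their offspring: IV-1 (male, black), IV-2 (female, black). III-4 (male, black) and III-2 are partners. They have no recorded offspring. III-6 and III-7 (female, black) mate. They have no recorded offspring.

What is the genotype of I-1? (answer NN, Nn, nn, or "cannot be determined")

I-1's phenotype is unrecorded, and no parent or child forces a single allele at both positions; consistent genotype assignments exist with I-1 as NN or Nn.

cannot be determined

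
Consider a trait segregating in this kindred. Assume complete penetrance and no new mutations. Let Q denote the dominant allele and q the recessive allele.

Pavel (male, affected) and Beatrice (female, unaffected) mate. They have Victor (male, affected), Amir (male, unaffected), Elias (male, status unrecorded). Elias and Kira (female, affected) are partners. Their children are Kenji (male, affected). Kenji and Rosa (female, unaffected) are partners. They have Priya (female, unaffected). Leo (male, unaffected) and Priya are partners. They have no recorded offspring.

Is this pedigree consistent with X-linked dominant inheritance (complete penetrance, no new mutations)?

Under X-linked dominant, Victor (affected, male) cannot arise from Pavel (affected) × Beatrice (unaffected).

No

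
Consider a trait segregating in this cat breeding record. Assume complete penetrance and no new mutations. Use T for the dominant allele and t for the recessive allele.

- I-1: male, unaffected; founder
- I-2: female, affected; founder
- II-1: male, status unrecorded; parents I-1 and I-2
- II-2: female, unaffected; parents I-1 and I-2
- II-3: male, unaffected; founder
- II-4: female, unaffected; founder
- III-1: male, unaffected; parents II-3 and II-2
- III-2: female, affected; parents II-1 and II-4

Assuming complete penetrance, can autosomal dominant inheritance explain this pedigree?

A consistent assignment under autosomal dominant exists: I-1 tt, I-2 Tt, II-1 Tt, II-2 tt, II-3 tt, II-4 tt, III-1 tt, III-2 Tt.
In this assignment every recorded phenotype matches its genotype and every non-founder's genotype is obtainable from its parents' genotypes, so the pedigree is consistent.

Yes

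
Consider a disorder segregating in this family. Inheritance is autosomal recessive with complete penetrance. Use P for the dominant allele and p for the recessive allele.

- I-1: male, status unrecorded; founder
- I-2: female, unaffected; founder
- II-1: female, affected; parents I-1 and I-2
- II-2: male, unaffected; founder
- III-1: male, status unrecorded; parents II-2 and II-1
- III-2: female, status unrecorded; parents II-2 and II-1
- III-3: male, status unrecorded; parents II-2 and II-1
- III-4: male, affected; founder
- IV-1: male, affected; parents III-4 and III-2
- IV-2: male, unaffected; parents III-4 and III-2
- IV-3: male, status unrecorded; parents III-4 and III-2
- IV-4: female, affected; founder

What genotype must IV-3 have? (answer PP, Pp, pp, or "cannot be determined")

cannot be determined

IV-3's phenotype is unrecorded, and no parent or child forces a single allele at both positions; consistent genotype assignments exist with IV-3 as Pp or pp.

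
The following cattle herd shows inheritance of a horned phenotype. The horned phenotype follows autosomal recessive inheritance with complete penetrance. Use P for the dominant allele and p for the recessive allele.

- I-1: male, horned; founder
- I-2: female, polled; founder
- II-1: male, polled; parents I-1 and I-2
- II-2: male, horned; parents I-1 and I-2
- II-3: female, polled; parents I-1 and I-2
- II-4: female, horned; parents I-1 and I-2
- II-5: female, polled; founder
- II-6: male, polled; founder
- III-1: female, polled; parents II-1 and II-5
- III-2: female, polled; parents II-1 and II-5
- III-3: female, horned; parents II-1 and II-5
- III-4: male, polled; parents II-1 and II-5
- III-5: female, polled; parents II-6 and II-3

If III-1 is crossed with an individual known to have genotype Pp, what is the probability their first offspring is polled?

II-1 is polled so carries P and received p from I-1 (pp), so II-1 is Pp.
II-5 is polled so carries P and passed p to III-3 (pp), so II-5 is Pp.
III-1 is a polled offspring of II-1 (Pp) × II-5 (Pp), whose cross gives 1/4 PP : 1/2 Pp : 1/4 pp; conditioning on being polled, III-1 is PP with probability 1/3, Pp with probability 2/3.
Summing over parental genotype combinations, P(offspring is polled) = 1/3·1 + 2/3·3/4 = 5/6.

5/6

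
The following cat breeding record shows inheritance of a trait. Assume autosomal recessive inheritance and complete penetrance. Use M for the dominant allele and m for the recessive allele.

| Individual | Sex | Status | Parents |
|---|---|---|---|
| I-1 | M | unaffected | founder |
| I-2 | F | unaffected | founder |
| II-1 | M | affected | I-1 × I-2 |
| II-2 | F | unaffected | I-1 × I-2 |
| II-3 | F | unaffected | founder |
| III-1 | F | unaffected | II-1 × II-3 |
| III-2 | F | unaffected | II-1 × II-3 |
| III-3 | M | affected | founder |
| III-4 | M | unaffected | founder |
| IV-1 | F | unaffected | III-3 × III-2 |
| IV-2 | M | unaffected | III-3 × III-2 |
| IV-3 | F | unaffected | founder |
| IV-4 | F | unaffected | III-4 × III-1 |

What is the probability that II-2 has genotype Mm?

2/3

I-1 is unaffected so carries M and passed m to II-1 (mm), so I-1 is Mm.
I-2 is unaffected so carries M and passed m to II-1 (mm), so I-2 is Mm.
Their cross gives offspring ratios 1/4 MM : 1/2 Mm : 1/4 mm. Conditioning on II-2 being unaffected, P(Mm) = 1/2 / 3/4 = 2/3.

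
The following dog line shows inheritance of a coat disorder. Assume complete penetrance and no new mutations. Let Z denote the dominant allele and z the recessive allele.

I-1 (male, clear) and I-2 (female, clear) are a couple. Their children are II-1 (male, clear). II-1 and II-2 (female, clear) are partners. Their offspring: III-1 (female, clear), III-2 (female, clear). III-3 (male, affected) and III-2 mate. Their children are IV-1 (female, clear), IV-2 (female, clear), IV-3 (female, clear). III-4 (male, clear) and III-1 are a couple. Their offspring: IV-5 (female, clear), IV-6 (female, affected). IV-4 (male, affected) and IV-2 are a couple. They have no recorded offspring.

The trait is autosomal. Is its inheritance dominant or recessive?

III-4 and III-1 are both clear yet have an affected child IV-6. Under dominance, an affected child requires at least one affected parent, so the trait cannot be dominant.

recessive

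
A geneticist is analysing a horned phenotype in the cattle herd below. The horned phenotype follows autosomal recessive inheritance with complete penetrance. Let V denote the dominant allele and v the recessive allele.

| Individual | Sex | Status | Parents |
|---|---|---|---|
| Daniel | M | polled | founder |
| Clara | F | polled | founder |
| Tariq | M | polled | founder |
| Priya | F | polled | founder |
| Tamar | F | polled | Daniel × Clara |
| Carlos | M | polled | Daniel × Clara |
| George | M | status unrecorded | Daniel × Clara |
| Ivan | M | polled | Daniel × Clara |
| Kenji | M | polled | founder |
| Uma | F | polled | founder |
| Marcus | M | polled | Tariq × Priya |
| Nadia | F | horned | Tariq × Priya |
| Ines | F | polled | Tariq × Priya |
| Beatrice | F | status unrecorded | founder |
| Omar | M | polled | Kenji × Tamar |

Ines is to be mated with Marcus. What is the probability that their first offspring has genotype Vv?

Tariq is polled so carries V and passed v to Nadia (vv), so Tariq is Vv.
Priya is polled so carries V and passed v to Nadia (vv), so Priya is Vv.
Ines is a polled offspring of Tariq (Vv) × Priya (Vv), whose cross gives 1/4 VV : 1/2 Vv : 1/4 vv; conditioning on being polled, Ines is VV with probability 1/3, Vv with probability 2/3.
Marcus is a polled offspring of Tariq (Vv) × Priya (Vv), whose cross gives 1/4 VV : 1/2 Vv : 1/4 vv; conditioning on being polled, Marcus is VV with probability 1/3, Vv with probability 2/3.
Summing over parental genotype combinations, P(offspring has genotype Vv) = 2/9·1/2 + 2/9·1/2 + 4/9·1/2 = 4/9.

4/9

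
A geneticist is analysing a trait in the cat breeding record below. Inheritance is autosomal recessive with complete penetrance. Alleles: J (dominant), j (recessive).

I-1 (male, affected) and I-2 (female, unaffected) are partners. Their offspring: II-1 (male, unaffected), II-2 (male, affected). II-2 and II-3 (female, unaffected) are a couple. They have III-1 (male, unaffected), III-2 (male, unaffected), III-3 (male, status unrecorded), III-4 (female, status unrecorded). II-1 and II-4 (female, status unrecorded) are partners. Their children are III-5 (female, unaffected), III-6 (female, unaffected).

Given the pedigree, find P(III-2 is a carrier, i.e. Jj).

III-2 is unaffected so carries J and received j from II-2 (jj), so III-2 is Jj, giving P(Jj) = 1.

1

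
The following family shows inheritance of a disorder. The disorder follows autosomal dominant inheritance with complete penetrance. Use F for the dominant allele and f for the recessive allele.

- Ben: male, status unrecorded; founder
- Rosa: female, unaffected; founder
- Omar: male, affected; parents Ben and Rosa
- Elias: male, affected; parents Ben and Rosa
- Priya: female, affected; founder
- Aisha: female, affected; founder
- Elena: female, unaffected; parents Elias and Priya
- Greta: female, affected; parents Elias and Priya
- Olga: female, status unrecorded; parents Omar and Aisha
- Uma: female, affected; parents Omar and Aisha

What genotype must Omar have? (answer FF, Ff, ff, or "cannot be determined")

From phenotype alone, Omar is FF or Ff.
Omar is affected so carries F and received f from Rosa (ff), so Omar is Ff.

Ff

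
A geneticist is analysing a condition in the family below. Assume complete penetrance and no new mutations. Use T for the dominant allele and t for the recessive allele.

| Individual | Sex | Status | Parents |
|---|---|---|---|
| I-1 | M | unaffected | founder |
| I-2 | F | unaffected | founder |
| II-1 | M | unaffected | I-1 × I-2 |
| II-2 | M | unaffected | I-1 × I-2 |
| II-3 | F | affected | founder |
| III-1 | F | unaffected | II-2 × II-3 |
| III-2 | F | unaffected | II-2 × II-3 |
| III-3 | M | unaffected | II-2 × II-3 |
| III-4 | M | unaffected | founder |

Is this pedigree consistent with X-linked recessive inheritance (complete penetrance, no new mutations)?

Under X-linked recessive, III-3 (unaffected, male) cannot arise from II-2 (unaffected) × II-3 (affected).

No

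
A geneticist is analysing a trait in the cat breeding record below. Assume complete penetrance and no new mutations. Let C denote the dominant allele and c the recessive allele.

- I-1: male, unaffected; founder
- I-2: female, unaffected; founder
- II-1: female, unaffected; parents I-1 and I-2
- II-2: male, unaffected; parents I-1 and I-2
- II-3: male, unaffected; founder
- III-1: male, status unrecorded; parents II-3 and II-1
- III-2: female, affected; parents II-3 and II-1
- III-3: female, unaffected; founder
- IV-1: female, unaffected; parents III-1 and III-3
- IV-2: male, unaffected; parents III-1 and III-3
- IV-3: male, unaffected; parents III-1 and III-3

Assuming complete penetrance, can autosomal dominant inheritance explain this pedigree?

No

Under autosomal dominant, III-2 (affected, female) cannot arise from II-3 (unaffected) × II-1 (unaffected).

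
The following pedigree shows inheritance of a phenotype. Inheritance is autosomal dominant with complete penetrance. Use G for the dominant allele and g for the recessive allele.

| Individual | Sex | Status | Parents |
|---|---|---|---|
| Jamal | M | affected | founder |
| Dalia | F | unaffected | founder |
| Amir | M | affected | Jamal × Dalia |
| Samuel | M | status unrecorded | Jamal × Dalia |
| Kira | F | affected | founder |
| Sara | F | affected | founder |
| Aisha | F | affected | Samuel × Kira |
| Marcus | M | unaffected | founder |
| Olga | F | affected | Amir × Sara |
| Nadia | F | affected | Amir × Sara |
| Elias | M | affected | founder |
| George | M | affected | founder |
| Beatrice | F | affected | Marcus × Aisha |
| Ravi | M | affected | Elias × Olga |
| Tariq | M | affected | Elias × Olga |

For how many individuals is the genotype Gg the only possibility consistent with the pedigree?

Obligate heterozygotes: Amir is affected so carries G and received g from Dalia (gg), so Amir is Gg; Beatrice is affected so carries G and received g from Marcus (gg), so Beatrice is Gg.
Every other individual is either homozygous by phenotype or has at least one consistent homozygous assignment, so the count is 2.

2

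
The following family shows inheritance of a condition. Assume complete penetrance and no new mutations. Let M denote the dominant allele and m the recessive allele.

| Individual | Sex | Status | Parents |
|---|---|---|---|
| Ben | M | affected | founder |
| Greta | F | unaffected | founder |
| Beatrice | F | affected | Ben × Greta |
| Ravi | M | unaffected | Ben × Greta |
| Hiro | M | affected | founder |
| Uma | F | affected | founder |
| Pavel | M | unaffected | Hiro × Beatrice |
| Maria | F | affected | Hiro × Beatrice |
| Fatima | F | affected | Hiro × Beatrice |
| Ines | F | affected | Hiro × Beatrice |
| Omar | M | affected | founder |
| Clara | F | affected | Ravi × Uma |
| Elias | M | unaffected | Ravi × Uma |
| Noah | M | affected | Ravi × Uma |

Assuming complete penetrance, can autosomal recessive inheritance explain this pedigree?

No

Under autosomal recessive, Pavel (unaffected, male) cannot arise from Hiro (affected) × Beatrice (affected).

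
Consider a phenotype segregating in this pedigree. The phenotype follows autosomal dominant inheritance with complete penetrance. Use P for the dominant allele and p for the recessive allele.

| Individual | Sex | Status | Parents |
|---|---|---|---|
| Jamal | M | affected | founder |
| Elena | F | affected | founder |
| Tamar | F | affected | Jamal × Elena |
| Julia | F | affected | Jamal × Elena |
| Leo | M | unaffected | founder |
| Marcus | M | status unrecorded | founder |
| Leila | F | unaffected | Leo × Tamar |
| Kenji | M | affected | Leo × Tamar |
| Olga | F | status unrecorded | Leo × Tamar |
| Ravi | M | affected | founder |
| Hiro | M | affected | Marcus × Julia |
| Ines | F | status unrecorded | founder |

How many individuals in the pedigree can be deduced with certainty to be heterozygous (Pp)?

2

Obligate heterozygotes: Tamar is affected so carries P and passed p to Leila (pp), so Tamar is Pp; Kenji is affected so carries P and received p from Leo (pp), so Kenji is Pp.
Every other individual is either homozygous by phenotype or has at least one consistent homozygous assignment, so the count is 2.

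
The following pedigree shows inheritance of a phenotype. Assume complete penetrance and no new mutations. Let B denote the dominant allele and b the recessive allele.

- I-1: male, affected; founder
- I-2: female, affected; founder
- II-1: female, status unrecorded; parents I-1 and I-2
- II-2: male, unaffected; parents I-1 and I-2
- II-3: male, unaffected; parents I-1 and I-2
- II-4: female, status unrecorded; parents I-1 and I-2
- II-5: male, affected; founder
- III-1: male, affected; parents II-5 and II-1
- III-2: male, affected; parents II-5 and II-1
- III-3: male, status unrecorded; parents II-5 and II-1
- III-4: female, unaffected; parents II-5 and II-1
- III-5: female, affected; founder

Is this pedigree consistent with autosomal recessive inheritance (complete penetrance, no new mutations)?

Under autosomal recessive, II-2 (unaffected, male) cannot arise from I-1 (affected) × I-2 (affected).

No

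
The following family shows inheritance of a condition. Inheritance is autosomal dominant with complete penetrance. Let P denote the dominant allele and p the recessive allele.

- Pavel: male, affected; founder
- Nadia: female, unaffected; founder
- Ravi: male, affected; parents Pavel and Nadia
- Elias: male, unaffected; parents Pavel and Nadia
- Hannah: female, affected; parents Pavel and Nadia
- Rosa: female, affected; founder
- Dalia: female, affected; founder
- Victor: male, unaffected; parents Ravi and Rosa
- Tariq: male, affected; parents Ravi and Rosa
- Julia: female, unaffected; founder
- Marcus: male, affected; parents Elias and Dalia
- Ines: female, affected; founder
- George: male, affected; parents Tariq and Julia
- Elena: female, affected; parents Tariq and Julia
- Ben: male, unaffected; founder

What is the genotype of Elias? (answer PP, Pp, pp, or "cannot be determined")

pp

Elias is unaffected, so Elias is pp.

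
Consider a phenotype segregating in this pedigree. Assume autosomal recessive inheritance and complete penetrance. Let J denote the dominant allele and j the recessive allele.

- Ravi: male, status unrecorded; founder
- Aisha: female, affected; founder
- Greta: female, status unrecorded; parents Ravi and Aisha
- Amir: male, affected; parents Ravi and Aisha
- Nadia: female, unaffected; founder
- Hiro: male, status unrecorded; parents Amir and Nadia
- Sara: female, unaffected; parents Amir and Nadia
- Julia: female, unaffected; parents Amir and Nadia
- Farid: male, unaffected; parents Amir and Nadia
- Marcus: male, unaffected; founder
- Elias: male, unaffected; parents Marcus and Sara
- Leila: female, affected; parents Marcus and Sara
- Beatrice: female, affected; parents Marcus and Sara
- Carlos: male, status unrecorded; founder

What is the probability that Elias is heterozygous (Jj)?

Marcus is unaffected so carries J and passed j to Leila (jj), so Marcus is Jj.
Sara is unaffected so carries J and received j from Amir (jj), so Sara is Jj.
Their cross gives offspring ratios 1/4 JJ : 1/2 Jj : 1/4 jj. Conditioning on Elias being unaffected, P(Jj) = 1/2 / 3/4 = 2/3.

2/3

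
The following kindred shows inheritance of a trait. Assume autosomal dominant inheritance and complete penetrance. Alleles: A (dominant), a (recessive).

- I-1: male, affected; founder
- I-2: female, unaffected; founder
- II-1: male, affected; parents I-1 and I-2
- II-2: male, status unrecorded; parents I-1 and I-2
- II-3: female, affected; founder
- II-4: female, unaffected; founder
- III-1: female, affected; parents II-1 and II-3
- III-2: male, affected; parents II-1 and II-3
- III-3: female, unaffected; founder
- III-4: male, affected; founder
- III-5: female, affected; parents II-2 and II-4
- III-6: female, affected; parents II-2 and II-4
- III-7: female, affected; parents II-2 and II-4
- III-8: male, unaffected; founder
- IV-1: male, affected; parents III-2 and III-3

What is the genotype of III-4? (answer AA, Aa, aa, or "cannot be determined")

cannot be determined

III-4's phenotype allows AA or Aa, and no parent or child forces a single allele at both positions; consistent genotype assignments exist with III-4 as AA or Aa.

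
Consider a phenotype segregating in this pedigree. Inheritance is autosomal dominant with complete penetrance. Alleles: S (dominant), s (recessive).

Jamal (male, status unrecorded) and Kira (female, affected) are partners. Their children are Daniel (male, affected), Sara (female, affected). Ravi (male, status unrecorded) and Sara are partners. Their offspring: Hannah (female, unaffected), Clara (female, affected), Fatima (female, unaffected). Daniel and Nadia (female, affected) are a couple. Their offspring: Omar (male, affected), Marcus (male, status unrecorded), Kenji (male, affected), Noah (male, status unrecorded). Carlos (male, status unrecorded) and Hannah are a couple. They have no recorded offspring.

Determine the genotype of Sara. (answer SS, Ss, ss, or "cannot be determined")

From phenotype alone, Sara is SS or Ss.
Sara is affected so carries S and passed s to Hannah (ss), so Sara is Ss.

Ss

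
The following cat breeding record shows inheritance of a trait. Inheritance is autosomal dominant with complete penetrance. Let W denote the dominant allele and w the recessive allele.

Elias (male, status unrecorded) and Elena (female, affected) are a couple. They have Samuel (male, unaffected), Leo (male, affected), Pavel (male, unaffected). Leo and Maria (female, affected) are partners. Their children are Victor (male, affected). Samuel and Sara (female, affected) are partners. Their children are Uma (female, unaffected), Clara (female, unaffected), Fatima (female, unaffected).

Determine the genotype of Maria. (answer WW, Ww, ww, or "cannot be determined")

Maria's phenotype allows WW or Ww, and no parent or child forces a single allele at both positions; consistent genotype assignments exist with Maria as WW or Ww.

cannot be determined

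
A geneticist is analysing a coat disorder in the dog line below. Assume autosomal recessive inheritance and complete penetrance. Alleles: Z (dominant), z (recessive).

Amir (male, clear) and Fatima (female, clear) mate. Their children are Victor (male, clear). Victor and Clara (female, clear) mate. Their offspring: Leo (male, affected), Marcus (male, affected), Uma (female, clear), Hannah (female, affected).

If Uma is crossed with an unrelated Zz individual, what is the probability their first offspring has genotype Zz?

Victor is clear so carries Z and passed z to Leo (zz), so Victor is Zz.
Clara is clear so carries Z and passed z to Leo (zz), so Clara is Zz.
Uma is a clear offspring of Victor (Zz) × Clara (Zz), whose cross gives 1/4 ZZ : 1/2 Zz : 1/4 zz; conditioning on being clear, Uma is ZZ with probability 1/3, Zz with probability 2/3.
Summing over parental genotype combinations, P(offspring has genotype Zz) = 1/3·1/2 + 2/3·1/2 = 1/2.

1/2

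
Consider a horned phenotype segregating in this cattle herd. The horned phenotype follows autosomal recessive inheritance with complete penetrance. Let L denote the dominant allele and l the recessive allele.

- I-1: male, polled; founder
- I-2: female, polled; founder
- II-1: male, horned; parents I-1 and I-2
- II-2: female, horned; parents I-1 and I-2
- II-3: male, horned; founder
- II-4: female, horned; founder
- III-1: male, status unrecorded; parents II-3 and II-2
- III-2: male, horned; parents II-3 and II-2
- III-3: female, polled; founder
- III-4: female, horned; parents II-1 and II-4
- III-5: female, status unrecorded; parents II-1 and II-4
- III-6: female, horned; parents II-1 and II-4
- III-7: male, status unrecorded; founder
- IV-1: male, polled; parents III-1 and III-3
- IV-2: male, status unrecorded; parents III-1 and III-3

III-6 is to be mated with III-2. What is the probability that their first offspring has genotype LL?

III-6 is horned, so III-6 is ll.
III-2 is horned, so III-2 is ll.
The cross gives 1 ll, so P(offspring has genotype LL) = 0.

0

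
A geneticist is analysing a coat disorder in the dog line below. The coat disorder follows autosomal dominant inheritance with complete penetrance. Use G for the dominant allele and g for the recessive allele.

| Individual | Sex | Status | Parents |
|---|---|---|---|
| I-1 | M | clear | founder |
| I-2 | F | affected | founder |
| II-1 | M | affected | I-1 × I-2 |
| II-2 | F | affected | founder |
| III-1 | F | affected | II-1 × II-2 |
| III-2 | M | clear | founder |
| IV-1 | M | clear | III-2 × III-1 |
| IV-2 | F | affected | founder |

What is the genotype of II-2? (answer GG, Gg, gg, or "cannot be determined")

cannot be determined

II-2's phenotype allows GG or Gg, and no parent or child forces a single allele at both positions; consistent genotype assignments exist with II-2 as GG or Gg.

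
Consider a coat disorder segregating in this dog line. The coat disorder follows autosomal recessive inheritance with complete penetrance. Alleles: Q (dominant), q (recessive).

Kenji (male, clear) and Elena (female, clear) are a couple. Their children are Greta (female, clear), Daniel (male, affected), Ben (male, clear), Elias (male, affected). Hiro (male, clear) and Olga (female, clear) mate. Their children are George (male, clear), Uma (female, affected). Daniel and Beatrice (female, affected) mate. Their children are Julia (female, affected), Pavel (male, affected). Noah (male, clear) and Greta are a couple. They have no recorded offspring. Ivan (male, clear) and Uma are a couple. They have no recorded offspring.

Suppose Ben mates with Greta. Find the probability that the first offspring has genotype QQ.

4/9

Kenji is clear so carries Q and passed q to Daniel (qq), so Kenji is Qq.
Elena is clear so carries Q and passed q to Daniel (qq), so Elena is Qq.
Ben is a clear offspring of Kenji (Qq) × Elena (Qq), whose cross gives 1/4 QQ : 1/2 Qq : 1/4 qq; conditioning on being clear, Ben is QQ with probability 1/3, Qq with probability 2/3.
Greta is a clear offspring of Kenji (Qq) × Elena (Qq), whose cross gives 1/4 QQ : 1/2 Qq : 1/4 qq; conditioning on being clear, Greta is QQ with probability 1/3, Qq with probability 2/3.
Summing over parental genotype combinations, P(offspring has genotype QQ) = 1/9·1 + 2/9·1/2 + 2/9·1/2 + 4/9·1/4 = 4/9.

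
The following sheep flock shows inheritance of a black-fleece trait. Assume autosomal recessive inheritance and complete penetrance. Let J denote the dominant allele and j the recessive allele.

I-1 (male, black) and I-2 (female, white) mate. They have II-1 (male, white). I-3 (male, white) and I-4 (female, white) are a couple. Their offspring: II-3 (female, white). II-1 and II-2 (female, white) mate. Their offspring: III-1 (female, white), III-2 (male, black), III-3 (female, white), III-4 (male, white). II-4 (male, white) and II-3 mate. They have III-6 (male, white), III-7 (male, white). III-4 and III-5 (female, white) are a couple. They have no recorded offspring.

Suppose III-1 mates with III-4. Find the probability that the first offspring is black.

1/9

II-1 is white so carries J and received j from I-1 (jj), so II-1 is Jj.
II-2 is white so carries J and passed j to III-2 (jj), so II-2 is Jj.
III-1 is a white offspring of II-1 (Jj) × II-2 (Jj), whose cross gives 1/4 JJ : 1/2 Jj : 1/4 jj; conditioning on being white, III-1 is JJ with probability 1/3, Jj with probability 2/3.
III-4 is a white offspring of II-1 (Jj) × II-2 (Jj), whose cross gives 1/4 JJ : 1/2 Jj : 1/4 jj; conditioning on being white, III-4 is JJ with probability 1/3, Jj with probability 2/3.
Summing over parental genotype combinations, P(offspring is black) = 4/9·1/4 = 1/9.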